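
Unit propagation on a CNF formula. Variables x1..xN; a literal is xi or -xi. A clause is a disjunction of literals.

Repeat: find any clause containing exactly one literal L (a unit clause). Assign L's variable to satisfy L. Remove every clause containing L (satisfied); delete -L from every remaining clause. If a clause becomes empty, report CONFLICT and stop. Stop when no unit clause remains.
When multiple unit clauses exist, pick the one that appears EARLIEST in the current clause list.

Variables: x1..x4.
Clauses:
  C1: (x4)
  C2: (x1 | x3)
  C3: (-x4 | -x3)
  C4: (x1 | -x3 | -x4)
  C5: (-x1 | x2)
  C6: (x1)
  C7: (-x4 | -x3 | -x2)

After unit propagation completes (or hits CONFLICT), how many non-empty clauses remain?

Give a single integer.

unit clause [4] forces x4=T; simplify:
  drop -4 from [-4, -3] -> [-3]
  drop -4 from [1, -3, -4] -> [1, -3]
  drop -4 from [-4, -3, -2] -> [-3, -2]
  satisfied 1 clause(s); 6 remain; assigned so far: [4]
unit clause [-3] forces x3=F; simplify:
  drop 3 from [1, 3] -> [1]
  satisfied 3 clause(s); 3 remain; assigned so far: [3, 4]
unit clause [1] forces x1=T; simplify:
  drop -1 from [-1, 2] -> [2]
  satisfied 2 clause(s); 1 remain; assigned so far: [1, 3, 4]
unit clause [2] forces x2=T; simplify:
  satisfied 1 clause(s); 0 remain; assigned so far: [1, 2, 3, 4]

Answer: 0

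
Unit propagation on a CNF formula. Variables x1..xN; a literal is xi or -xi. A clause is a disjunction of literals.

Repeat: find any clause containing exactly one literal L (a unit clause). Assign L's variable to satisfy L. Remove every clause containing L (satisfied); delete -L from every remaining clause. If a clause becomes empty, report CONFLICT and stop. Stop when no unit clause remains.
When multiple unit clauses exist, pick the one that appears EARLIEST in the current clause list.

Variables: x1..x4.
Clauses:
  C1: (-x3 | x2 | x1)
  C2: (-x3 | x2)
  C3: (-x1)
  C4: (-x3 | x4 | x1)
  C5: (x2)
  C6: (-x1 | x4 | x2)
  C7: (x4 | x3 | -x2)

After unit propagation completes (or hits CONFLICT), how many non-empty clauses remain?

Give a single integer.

unit clause [-1] forces x1=F; simplify:
  drop 1 from [-3, 2, 1] -> [-3, 2]
  drop 1 from [-3, 4, 1] -> [-3, 4]
  satisfied 2 clause(s); 5 remain; assigned so far: [1]
unit clause [2] forces x2=T; simplify:
  drop -2 from [4, 3, -2] -> [4, 3]
  satisfied 3 clause(s); 2 remain; assigned so far: [1, 2]

Answer: 2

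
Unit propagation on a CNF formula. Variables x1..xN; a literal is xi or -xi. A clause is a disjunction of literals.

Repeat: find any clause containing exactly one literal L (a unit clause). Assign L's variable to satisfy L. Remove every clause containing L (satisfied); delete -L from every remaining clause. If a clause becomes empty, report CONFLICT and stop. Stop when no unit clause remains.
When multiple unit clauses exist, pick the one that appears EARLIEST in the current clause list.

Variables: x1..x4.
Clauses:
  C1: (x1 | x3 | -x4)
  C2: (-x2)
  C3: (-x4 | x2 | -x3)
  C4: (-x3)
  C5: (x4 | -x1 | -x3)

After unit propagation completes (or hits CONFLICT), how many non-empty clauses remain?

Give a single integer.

unit clause [-2] forces x2=F; simplify:
  drop 2 from [-4, 2, -3] -> [-4, -3]
  satisfied 1 clause(s); 4 remain; assigned so far: [2]
unit clause [-3] forces x3=F; simplify:
  drop 3 from [1, 3, -4] -> [1, -4]
  satisfied 3 clause(s); 1 remain; assigned so far: [2, 3]

Answer: 1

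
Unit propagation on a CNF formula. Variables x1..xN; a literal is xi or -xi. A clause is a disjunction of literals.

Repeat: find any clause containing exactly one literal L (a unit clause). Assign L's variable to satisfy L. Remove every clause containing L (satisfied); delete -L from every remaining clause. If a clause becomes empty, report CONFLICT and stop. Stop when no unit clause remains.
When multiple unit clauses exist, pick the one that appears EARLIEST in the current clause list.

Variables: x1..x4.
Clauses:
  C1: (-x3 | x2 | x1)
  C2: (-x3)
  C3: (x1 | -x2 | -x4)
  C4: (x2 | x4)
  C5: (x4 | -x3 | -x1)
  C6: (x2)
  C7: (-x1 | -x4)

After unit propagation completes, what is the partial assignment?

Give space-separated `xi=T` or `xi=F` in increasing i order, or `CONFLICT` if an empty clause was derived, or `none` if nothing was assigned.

Answer: x2=T x3=F

Derivation:
unit clause [-3] forces x3=F; simplify:
  satisfied 3 clause(s); 4 remain; assigned so far: [3]
unit clause [2] forces x2=T; simplify:
  drop -2 from [1, -2, -4] -> [1, -4]
  satisfied 2 clause(s); 2 remain; assigned so far: [2, 3]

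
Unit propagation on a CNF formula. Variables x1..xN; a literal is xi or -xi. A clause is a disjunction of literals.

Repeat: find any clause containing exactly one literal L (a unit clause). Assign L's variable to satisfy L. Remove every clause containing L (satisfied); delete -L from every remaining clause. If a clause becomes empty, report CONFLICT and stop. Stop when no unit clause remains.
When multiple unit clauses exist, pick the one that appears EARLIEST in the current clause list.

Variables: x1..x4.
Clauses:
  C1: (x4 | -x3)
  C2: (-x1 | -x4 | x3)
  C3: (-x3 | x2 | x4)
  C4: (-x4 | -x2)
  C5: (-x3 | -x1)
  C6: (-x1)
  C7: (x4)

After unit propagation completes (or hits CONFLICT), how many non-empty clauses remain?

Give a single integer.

unit clause [-1] forces x1=F; simplify:
  satisfied 3 clause(s); 4 remain; assigned so far: [1]
unit clause [4] forces x4=T; simplify:
  drop -4 from [-4, -2] -> [-2]
  satisfied 3 clause(s); 1 remain; assigned so far: [1, 4]
unit clause [-2] forces x2=F; simplify:
  satisfied 1 clause(s); 0 remain; assigned so far: [1, 2, 4]

Answer: 0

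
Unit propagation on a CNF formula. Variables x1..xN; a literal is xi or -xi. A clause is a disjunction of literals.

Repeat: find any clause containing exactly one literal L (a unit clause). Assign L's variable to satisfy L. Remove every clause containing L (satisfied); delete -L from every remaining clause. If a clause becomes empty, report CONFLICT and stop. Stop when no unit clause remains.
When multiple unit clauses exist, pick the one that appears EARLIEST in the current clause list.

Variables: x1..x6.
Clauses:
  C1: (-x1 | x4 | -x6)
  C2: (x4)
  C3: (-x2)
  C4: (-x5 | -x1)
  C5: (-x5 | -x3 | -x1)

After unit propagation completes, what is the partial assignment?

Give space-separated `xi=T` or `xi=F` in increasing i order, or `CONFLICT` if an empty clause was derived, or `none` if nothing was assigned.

unit clause [4] forces x4=T; simplify:
  satisfied 2 clause(s); 3 remain; assigned so far: [4]
unit clause [-2] forces x2=F; simplify:
  satisfied 1 clause(s); 2 remain; assigned so far: [2, 4]

Answer: x2=F x4=T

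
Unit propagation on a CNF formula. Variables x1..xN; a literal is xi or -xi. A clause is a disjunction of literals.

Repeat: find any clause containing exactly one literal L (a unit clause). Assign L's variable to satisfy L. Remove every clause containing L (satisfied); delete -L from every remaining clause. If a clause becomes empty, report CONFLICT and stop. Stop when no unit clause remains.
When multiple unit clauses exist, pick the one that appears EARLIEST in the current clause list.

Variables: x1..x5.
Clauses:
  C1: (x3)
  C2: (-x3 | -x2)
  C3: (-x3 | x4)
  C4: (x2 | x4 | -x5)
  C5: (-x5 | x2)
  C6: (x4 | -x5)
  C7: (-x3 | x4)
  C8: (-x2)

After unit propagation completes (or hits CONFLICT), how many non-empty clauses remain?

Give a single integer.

unit clause [3] forces x3=T; simplify:
  drop -3 from [-3, -2] -> [-2]
  drop -3 from [-3, 4] -> [4]
  drop -3 from [-3, 4] -> [4]
  satisfied 1 clause(s); 7 remain; assigned so far: [3]
unit clause [-2] forces x2=F; simplify:
  drop 2 from [2, 4, -5] -> [4, -5]
  drop 2 from [-5, 2] -> [-5]
  satisfied 2 clause(s); 5 remain; assigned so far: [2, 3]
unit clause [4] forces x4=T; simplify:
  satisfied 4 clause(s); 1 remain; assigned so far: [2, 3, 4]
unit clause [-5] forces x5=F; simplify:
  satisfied 1 clause(s); 0 remain; assigned so far: [2, 3, 4, 5]

Answer: 0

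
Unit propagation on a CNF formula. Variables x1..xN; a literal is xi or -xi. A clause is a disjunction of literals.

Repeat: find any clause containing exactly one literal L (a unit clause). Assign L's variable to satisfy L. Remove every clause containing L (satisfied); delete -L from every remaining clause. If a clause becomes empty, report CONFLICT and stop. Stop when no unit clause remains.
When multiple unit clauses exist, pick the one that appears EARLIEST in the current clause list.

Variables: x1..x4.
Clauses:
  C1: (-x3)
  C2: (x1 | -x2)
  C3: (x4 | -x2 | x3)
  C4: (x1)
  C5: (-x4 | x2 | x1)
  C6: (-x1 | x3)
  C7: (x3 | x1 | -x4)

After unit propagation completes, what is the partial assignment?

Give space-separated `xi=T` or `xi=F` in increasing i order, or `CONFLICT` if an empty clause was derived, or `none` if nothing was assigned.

unit clause [-3] forces x3=F; simplify:
  drop 3 from [4, -2, 3] -> [4, -2]
  drop 3 from [-1, 3] -> [-1]
  drop 3 from [3, 1, -4] -> [1, -4]
  satisfied 1 clause(s); 6 remain; assigned so far: [3]
unit clause [1] forces x1=T; simplify:
  drop -1 from [-1] -> [] (empty!)
  satisfied 4 clause(s); 2 remain; assigned so far: [1, 3]
CONFLICT (empty clause)

Answer: CONFLICT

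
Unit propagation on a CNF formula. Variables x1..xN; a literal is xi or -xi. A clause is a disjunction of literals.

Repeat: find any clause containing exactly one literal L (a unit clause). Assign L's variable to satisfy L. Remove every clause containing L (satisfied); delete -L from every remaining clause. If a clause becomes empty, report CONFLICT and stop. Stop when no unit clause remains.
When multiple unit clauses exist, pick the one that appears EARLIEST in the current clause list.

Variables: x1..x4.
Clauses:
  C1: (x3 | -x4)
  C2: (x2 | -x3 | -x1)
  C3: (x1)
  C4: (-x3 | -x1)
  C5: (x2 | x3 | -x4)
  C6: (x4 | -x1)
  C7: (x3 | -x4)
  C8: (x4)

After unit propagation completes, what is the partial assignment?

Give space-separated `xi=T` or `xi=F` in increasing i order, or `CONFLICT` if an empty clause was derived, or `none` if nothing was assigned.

Answer: CONFLICT

Derivation:
unit clause [1] forces x1=T; simplify:
  drop -1 from [2, -3, -1] -> [2, -3]
  drop -1 from [-3, -1] -> [-3]
  drop -1 from [4, -1] -> [4]
  satisfied 1 clause(s); 7 remain; assigned so far: [1]
unit clause [-3] forces x3=F; simplify:
  drop 3 from [3, -4] -> [-4]
  drop 3 from [2, 3, -4] -> [2, -4]
  drop 3 from [3, -4] -> [-4]
  satisfied 2 clause(s); 5 remain; assigned so far: [1, 3]
unit clause [-4] forces x4=F; simplify:
  drop 4 from [4] -> [] (empty!)
  drop 4 from [4] -> [] (empty!)
  satisfied 3 clause(s); 2 remain; assigned so far: [1, 3, 4]
CONFLICT (empty clause)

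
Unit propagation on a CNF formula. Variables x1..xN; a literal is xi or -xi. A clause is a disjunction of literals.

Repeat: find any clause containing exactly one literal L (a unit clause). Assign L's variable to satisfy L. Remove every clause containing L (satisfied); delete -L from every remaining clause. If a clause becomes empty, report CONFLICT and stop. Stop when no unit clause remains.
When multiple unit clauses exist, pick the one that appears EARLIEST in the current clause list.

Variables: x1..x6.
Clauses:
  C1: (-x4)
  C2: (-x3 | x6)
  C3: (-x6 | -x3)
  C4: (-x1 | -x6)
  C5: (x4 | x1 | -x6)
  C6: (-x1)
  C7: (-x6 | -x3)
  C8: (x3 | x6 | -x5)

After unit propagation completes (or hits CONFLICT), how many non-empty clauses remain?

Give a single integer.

unit clause [-4] forces x4=F; simplify:
  drop 4 from [4, 1, -6] -> [1, -6]
  satisfied 1 clause(s); 7 remain; assigned so far: [4]
unit clause [-1] forces x1=F; simplify:
  drop 1 from [1, -6] -> [-6]
  satisfied 2 clause(s); 5 remain; assigned so far: [1, 4]
unit clause [-6] forces x6=F; simplify:
  drop 6 from [-3, 6] -> [-3]
  drop 6 from [3, 6, -5] -> [3, -5]
  satisfied 3 clause(s); 2 remain; assigned so far: [1, 4, 6]
unit clause [-3] forces x3=F; simplify:
  drop 3 from [3, -5] -> [-5]
  satisfied 1 clause(s); 1 remain; assigned so far: [1, 3, 4, 6]
unit clause [-5] forces x5=F; simplify:
  satisfied 1 clause(s); 0 remain; assigned so far: [1, 3, 4, 5, 6]

Answer: 0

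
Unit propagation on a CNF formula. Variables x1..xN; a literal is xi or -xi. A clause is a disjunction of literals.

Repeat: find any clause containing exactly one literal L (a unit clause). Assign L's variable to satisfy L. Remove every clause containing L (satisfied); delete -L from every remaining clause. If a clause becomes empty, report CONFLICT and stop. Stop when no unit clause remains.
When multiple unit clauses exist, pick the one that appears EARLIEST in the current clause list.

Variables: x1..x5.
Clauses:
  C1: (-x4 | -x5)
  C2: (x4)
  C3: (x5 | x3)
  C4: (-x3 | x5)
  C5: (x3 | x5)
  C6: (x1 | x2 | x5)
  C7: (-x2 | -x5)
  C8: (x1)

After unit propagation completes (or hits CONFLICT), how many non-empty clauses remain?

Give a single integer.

unit clause [4] forces x4=T; simplify:
  drop -4 from [-4, -5] -> [-5]
  satisfied 1 clause(s); 7 remain; assigned so far: [4]
unit clause [-5] forces x5=F; simplify:
  drop 5 from [5, 3] -> [3]
  drop 5 from [-3, 5] -> [-3]
  drop 5 from [3, 5] -> [3]
  drop 5 from [1, 2, 5] -> [1, 2]
  satisfied 2 clause(s); 5 remain; assigned so far: [4, 5]
unit clause [3] forces x3=T; simplify:
  drop -3 from [-3] -> [] (empty!)
  satisfied 2 clause(s); 3 remain; assigned so far: [3, 4, 5]
CONFLICT (empty clause)

Answer: 2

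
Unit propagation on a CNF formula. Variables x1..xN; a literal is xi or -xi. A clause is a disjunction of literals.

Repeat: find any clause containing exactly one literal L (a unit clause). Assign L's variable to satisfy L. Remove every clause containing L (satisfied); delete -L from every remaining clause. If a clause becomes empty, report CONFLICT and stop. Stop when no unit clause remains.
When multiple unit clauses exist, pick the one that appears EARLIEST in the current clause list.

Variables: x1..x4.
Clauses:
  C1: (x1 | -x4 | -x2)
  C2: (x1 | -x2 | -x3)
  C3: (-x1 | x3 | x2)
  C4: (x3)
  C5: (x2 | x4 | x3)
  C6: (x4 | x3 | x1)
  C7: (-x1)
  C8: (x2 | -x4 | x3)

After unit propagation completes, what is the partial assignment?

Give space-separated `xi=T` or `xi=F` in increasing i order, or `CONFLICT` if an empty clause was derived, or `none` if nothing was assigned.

unit clause [3] forces x3=T; simplify:
  drop -3 from [1, -2, -3] -> [1, -2]
  satisfied 5 clause(s); 3 remain; assigned so far: [3]
unit clause [-1] forces x1=F; simplify:
  drop 1 from [1, -4, -2] -> [-4, -2]
  drop 1 from [1, -2] -> [-2]
  satisfied 1 clause(s); 2 remain; assigned so far: [1, 3]
unit clause [-2] forces x2=F; simplify:
  satisfied 2 clause(s); 0 remain; assigned so far: [1, 2, 3]

Answer: x1=F x2=F x3=T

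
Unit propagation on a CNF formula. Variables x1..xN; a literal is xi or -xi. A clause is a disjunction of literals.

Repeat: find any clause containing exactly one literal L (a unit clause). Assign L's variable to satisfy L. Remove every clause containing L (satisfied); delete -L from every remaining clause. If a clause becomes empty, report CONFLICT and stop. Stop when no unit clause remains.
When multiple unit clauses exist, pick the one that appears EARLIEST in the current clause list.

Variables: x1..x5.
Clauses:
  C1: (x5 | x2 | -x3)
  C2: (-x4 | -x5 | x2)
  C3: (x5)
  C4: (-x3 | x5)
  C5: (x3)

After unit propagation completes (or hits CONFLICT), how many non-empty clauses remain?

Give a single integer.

Answer: 1

Derivation:
unit clause [5] forces x5=T; simplify:
  drop -5 from [-4, -5, 2] -> [-4, 2]
  satisfied 3 clause(s); 2 remain; assigned so far: [5]
unit clause [3] forces x3=T; simplify:
  satisfied 1 clause(s); 1 remain; assigned so far: [3, 5]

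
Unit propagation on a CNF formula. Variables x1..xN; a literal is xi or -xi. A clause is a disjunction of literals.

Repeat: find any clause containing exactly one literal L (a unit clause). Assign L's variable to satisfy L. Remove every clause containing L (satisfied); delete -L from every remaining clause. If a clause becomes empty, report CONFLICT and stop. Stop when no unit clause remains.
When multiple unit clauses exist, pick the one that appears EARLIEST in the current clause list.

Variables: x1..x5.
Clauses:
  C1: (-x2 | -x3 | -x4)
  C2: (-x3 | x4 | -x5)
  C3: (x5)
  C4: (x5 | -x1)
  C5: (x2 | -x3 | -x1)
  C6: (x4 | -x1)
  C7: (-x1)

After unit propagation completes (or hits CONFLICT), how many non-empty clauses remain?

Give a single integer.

Answer: 2

Derivation:
unit clause [5] forces x5=T; simplify:
  drop -5 from [-3, 4, -5] -> [-3, 4]
  satisfied 2 clause(s); 5 remain; assigned so far: [5]
unit clause [-1] forces x1=F; simplify:
  satisfied 3 clause(s); 2 remain; assigned so far: [1, 5]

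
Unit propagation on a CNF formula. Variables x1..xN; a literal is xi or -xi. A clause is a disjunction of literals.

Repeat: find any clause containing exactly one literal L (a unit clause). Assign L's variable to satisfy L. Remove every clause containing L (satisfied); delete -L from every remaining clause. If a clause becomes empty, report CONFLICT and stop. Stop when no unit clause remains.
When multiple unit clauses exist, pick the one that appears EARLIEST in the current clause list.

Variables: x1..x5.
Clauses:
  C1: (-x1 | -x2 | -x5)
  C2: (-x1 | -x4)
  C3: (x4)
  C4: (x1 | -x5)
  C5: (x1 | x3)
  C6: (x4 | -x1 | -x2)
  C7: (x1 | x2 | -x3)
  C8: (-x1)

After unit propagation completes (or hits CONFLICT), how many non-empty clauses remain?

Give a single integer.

unit clause [4] forces x4=T; simplify:
  drop -4 from [-1, -4] -> [-1]
  satisfied 2 clause(s); 6 remain; assigned so far: [4]
unit clause [-1] forces x1=F; simplify:
  drop 1 from [1, -5] -> [-5]
  drop 1 from [1, 3] -> [3]
  drop 1 from [1, 2, -3] -> [2, -3]
  satisfied 3 clause(s); 3 remain; assigned so far: [1, 4]
unit clause [-5] forces x5=F; simplify:
  satisfied 1 clause(s); 2 remain; assigned so far: [1, 4, 5]
unit clause [3] forces x3=T; simplify:
  drop -3 from [2, -3] -> [2]
  satisfied 1 clause(s); 1 remain; assigned so far: [1, 3, 4, 5]
unit clause [2] forces x2=T; simplify:
  satisfied 1 clause(s); 0 remain; assigned so far: [1, 2, 3, 4, 5]

Answer: 0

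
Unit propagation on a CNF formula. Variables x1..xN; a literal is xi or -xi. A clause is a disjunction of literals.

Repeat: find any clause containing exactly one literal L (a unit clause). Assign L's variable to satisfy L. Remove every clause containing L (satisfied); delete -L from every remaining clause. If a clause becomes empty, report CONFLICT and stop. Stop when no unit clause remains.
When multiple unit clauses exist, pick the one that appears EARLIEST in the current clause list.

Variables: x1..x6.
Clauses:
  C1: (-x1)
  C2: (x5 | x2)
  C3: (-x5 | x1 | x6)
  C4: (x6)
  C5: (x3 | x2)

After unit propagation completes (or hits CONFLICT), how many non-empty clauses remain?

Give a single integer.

unit clause [-1] forces x1=F; simplify:
  drop 1 from [-5, 1, 6] -> [-5, 6]
  satisfied 1 clause(s); 4 remain; assigned so far: [1]
unit clause [6] forces x6=T; simplify:
  satisfied 2 clause(s); 2 remain; assigned so far: [1, 6]

Answer: 2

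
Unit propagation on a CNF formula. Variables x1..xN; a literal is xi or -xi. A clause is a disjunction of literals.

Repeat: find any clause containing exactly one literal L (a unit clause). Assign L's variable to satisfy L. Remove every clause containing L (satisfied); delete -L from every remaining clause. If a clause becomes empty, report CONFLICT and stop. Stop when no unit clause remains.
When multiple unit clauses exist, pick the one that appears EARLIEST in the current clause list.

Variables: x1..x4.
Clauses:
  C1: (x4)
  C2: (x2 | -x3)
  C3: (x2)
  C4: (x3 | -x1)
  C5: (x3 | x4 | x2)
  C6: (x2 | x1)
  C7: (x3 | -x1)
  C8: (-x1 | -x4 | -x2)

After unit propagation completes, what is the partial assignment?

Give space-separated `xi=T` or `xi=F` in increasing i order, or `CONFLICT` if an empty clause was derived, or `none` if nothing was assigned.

Answer: x1=F x2=T x4=T

Derivation:
unit clause [4] forces x4=T; simplify:
  drop -4 from [-1, -4, -2] -> [-1, -2]
  satisfied 2 clause(s); 6 remain; assigned so far: [4]
unit clause [2] forces x2=T; simplify:
  drop -2 from [-1, -2] -> [-1]
  satisfied 3 clause(s); 3 remain; assigned so far: [2, 4]
unit clause [-1] forces x1=F; simplify:
  satisfied 3 clause(s); 0 remain; assigned so far: [1, 2, 4]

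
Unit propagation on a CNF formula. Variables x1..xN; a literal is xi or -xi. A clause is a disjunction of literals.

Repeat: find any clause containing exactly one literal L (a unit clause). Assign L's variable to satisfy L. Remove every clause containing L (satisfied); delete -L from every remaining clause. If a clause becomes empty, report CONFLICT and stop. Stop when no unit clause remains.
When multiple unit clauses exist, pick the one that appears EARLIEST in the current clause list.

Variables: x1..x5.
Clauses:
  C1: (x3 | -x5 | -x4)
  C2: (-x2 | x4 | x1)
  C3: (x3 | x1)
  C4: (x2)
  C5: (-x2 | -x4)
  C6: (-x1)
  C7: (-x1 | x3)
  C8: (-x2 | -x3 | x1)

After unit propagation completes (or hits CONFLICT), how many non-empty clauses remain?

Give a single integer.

unit clause [2] forces x2=T; simplify:
  drop -2 from [-2, 4, 1] -> [4, 1]
  drop -2 from [-2, -4] -> [-4]
  drop -2 from [-2, -3, 1] -> [-3, 1]
  satisfied 1 clause(s); 7 remain; assigned so far: [2]
unit clause [-4] forces x4=F; simplify:
  drop 4 from [4, 1] -> [1]
  satisfied 2 clause(s); 5 remain; assigned so far: [2, 4]
unit clause [1] forces x1=T; simplify:
  drop -1 from [-1] -> [] (empty!)
  drop -1 from [-1, 3] -> [3]
  satisfied 3 clause(s); 2 remain; assigned so far: [1, 2, 4]
CONFLICT (empty clause)

Answer: 1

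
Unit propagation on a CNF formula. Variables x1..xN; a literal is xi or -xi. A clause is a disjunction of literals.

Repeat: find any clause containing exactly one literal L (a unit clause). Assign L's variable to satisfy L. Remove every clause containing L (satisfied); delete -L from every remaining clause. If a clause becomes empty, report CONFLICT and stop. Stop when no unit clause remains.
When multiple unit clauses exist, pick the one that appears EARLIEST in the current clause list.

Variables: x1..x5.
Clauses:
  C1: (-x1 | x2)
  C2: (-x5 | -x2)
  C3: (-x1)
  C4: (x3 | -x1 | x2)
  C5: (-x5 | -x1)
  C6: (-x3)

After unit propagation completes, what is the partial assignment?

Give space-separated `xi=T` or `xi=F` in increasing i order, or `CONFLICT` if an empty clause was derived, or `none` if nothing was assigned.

Answer: x1=F x3=F

Derivation:
unit clause [-1] forces x1=F; simplify:
  satisfied 4 clause(s); 2 remain; assigned so far: [1]
unit clause [-3] forces x3=F; simplify:
  satisfied 1 clause(s); 1 remain; assigned so far: [1, 3]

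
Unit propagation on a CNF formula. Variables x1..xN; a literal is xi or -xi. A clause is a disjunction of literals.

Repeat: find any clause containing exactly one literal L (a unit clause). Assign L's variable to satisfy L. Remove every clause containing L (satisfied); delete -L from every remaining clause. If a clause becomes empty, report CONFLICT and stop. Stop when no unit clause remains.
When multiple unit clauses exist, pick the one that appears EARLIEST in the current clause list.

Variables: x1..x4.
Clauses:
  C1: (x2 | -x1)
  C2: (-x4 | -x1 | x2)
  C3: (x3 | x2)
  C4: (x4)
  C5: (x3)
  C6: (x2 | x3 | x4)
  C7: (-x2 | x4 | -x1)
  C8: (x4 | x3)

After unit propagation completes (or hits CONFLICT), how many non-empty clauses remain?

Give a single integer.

unit clause [4] forces x4=T; simplify:
  drop -4 from [-4, -1, 2] -> [-1, 2]
  satisfied 4 clause(s); 4 remain; assigned so far: [4]
unit clause [3] forces x3=T; simplify:
  satisfied 2 clause(s); 2 remain; assigned so far: [3, 4]

Answer: 2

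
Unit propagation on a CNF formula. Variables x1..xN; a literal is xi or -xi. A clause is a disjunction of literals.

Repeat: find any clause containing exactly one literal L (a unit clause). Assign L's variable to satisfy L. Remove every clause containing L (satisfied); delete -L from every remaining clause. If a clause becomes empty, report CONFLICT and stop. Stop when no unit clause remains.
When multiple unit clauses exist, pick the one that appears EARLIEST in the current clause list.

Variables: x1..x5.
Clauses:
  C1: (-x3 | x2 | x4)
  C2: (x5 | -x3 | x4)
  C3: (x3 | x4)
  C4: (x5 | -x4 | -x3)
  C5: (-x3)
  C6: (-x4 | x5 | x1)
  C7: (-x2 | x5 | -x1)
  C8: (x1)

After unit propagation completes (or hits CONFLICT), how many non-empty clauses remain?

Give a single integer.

Answer: 1

Derivation:
unit clause [-3] forces x3=F; simplify:
  drop 3 from [3, 4] -> [4]
  satisfied 4 clause(s); 4 remain; assigned so far: [3]
unit clause [4] forces x4=T; simplify:
  drop -4 from [-4, 5, 1] -> [5, 1]
  satisfied 1 clause(s); 3 remain; assigned so far: [3, 4]
unit clause [1] forces x1=T; simplify:
  drop -1 from [-2, 5, -1] -> [-2, 5]
  satisfied 2 clause(s); 1 remain; assigned so far: [1, 3, 4]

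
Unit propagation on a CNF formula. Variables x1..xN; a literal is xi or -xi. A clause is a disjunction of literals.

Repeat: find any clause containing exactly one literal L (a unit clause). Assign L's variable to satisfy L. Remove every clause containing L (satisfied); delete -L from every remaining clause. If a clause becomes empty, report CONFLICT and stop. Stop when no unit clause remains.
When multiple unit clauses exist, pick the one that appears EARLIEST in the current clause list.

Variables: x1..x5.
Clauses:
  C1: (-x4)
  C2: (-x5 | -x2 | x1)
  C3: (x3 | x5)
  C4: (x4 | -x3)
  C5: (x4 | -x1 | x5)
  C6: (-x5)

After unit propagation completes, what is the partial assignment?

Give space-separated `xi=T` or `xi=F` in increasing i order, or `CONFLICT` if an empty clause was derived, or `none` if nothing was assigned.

unit clause [-4] forces x4=F; simplify:
  drop 4 from [4, -3] -> [-3]
  drop 4 from [4, -1, 5] -> [-1, 5]
  satisfied 1 clause(s); 5 remain; assigned so far: [4]
unit clause [-3] forces x3=F; simplify:
  drop 3 from [3, 5] -> [5]
  satisfied 1 clause(s); 4 remain; assigned so far: [3, 4]
unit clause [5] forces x5=T; simplify:
  drop -5 from [-5, -2, 1] -> [-2, 1]
  drop -5 from [-5] -> [] (empty!)
  satisfied 2 clause(s); 2 remain; assigned so far: [3, 4, 5]
CONFLICT (empty clause)

Answer: CONFLICT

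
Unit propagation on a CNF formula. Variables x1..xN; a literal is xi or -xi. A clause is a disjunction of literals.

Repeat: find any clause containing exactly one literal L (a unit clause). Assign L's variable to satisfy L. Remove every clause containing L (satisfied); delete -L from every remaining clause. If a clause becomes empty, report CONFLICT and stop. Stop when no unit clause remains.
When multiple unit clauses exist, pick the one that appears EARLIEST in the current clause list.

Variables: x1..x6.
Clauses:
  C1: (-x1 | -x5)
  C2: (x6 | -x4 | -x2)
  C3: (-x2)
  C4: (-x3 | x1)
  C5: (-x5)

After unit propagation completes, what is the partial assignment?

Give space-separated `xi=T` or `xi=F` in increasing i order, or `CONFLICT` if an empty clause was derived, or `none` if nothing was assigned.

unit clause [-2] forces x2=F; simplify:
  satisfied 2 clause(s); 3 remain; assigned so far: [2]
unit clause [-5] forces x5=F; simplify:
  satisfied 2 clause(s); 1 remain; assigned so far: [2, 5]

Answer: x2=F x5=F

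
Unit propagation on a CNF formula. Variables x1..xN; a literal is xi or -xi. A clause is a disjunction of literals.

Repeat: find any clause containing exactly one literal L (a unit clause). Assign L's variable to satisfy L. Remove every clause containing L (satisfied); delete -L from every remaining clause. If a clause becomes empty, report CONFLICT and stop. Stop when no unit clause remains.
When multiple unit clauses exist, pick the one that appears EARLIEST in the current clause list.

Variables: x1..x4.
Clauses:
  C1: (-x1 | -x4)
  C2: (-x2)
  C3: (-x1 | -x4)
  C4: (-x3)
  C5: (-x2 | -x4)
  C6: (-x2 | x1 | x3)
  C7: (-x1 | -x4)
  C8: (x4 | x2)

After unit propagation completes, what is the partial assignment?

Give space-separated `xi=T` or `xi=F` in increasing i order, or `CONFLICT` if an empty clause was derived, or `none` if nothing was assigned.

unit clause [-2] forces x2=F; simplify:
  drop 2 from [4, 2] -> [4]
  satisfied 3 clause(s); 5 remain; assigned so far: [2]
unit clause [-3] forces x3=F; simplify:
  satisfied 1 clause(s); 4 remain; assigned so far: [2, 3]
unit clause [4] forces x4=T; simplify:
  drop -4 from [-1, -4] -> [-1]
  drop -4 from [-1, -4] -> [-1]
  drop -4 from [-1, -4] -> [-1]
  satisfied 1 clause(s); 3 remain; assigned so far: [2, 3, 4]
unit clause [-1] forces x1=F; simplify:
  satisfied 3 clause(s); 0 remain; assigned so far: [1, 2, 3, 4]

Answer: x1=F x2=F x3=F x4=T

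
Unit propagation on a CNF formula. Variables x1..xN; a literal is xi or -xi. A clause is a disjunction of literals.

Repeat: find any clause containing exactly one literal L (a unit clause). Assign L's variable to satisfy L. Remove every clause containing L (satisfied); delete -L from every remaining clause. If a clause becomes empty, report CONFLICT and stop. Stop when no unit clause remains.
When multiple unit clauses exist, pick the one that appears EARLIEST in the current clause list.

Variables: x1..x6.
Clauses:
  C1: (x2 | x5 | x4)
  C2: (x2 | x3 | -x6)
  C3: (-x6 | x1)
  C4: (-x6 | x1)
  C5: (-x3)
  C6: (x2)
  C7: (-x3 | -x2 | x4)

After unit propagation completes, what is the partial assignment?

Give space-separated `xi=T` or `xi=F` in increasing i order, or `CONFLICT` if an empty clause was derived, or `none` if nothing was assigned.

Answer: x2=T x3=F

Derivation:
unit clause [-3] forces x3=F; simplify:
  drop 3 from [2, 3, -6] -> [2, -6]
  satisfied 2 clause(s); 5 remain; assigned so far: [3]
unit clause [2] forces x2=T; simplify:
  satisfied 3 clause(s); 2 remain; assigned so far: [2, 3]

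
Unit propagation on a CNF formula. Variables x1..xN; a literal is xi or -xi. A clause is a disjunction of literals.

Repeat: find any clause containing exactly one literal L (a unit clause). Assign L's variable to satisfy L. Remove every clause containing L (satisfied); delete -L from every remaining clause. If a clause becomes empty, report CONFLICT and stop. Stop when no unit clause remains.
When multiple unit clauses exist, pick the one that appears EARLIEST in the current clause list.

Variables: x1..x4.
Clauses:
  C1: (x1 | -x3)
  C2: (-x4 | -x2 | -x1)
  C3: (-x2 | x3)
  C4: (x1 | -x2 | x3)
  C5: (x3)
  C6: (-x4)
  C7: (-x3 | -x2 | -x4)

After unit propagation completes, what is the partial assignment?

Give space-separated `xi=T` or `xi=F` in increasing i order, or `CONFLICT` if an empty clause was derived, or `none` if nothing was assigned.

Answer: x1=T x3=T x4=F

Derivation:
unit clause [3] forces x3=T; simplify:
  drop -3 from [1, -3] -> [1]
  drop -3 from [-3, -2, -4] -> [-2, -4]
  satisfied 3 clause(s); 4 remain; assigned so far: [3]
unit clause [1] forces x1=T; simplify:
  drop -1 from [-4, -2, -1] -> [-4, -2]
  satisfied 1 clause(s); 3 remain; assigned so far: [1, 3]
unit clause [-4] forces x4=F; simplify:
  satisfied 3 clause(s); 0 remain; assigned so far: [1, 3, 4]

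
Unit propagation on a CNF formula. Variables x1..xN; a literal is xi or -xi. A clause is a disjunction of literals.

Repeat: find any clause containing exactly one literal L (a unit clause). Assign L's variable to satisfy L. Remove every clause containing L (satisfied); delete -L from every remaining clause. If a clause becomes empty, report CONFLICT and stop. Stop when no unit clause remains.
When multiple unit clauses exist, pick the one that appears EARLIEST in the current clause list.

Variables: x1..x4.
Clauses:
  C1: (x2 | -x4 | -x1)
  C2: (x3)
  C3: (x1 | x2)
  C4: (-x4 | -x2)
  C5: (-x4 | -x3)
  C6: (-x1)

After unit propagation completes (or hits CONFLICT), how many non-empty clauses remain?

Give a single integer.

Answer: 0

Derivation:
unit clause [3] forces x3=T; simplify:
  drop -3 from [-4, -3] -> [-4]
  satisfied 1 clause(s); 5 remain; assigned so far: [3]
unit clause [-4] forces x4=F; simplify:
  satisfied 3 clause(s); 2 remain; assigned so far: [3, 4]
unit clause [-1] forces x1=F; simplify:
  drop 1 from [1, 2] -> [2]
  satisfied 1 clause(s); 1 remain; assigned so far: [1, 3, 4]
unit clause [2] forces x2=T; simplify:
  satisfied 1 clause(s); 0 remain; assigned so far: [1, 2, 3, 4]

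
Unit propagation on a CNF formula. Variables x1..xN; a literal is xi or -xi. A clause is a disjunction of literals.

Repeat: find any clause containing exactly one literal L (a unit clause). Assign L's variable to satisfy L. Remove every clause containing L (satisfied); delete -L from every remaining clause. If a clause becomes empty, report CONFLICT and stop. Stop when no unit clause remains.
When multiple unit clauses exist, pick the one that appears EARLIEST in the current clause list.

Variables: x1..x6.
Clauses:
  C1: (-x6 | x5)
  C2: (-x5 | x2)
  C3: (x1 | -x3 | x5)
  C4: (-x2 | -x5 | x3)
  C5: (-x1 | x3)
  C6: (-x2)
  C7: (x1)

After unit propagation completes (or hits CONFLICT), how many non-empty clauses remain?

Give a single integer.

unit clause [-2] forces x2=F; simplify:
  drop 2 from [-5, 2] -> [-5]
  satisfied 2 clause(s); 5 remain; assigned so far: [2]
unit clause [-5] forces x5=F; simplify:
  drop 5 from [-6, 5] -> [-6]
  drop 5 from [1, -3, 5] -> [1, -3]
  satisfied 1 clause(s); 4 remain; assigned so far: [2, 5]
unit clause [-6] forces x6=F; simplify:
  satisfied 1 clause(s); 3 remain; assigned so far: [2, 5, 6]
unit clause [1] forces x1=T; simplify:
  drop -1 from [-1, 3] -> [3]
  satisfied 2 clause(s); 1 remain; assigned so far: [1, 2, 5, 6]
unit clause [3] forces x3=T; simplify:
  satisfied 1 clause(s); 0 remain; assigned so far: [1, 2, 3, 5, 6]

Answer: 0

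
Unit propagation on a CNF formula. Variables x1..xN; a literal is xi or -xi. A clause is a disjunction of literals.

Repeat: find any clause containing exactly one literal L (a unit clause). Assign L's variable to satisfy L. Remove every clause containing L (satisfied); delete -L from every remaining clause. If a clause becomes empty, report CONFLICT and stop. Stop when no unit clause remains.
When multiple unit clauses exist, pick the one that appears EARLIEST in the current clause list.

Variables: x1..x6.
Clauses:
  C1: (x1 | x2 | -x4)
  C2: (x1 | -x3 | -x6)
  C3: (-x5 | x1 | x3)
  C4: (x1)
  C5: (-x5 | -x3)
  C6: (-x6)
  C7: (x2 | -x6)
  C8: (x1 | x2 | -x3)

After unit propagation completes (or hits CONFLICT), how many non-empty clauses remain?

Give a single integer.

Answer: 1

Derivation:
unit clause [1] forces x1=T; simplify:
  satisfied 5 clause(s); 3 remain; assigned so far: [1]
unit clause [-6] forces x6=F; simplify:
  satisfied 2 clause(s); 1 remain; assigned so far: [1, 6]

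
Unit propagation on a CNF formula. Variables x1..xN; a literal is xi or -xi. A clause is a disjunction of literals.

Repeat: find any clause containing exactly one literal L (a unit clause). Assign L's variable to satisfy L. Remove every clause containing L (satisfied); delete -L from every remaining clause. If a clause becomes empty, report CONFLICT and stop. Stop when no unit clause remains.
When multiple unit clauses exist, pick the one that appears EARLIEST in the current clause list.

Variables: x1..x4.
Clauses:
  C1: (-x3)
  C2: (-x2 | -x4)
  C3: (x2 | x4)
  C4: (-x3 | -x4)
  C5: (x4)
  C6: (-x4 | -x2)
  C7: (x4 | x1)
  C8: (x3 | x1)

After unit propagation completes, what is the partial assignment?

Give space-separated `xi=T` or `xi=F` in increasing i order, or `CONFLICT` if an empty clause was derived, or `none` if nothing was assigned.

unit clause [-3] forces x3=F; simplify:
  drop 3 from [3, 1] -> [1]
  satisfied 2 clause(s); 6 remain; assigned so far: [3]
unit clause [4] forces x4=T; simplify:
  drop -4 from [-2, -4] -> [-2]
  drop -4 from [-4, -2] -> [-2]
  satisfied 3 clause(s); 3 remain; assigned so far: [3, 4]
unit clause [-2] forces x2=F; simplify:
  satisfied 2 clause(s); 1 remain; assigned so far: [2, 3, 4]
unit clause [1] forces x1=T; simplify:
  satisfied 1 clause(s); 0 remain; assigned so far: [1, 2, 3, 4]

Answer: x1=T x2=F x3=F x4=T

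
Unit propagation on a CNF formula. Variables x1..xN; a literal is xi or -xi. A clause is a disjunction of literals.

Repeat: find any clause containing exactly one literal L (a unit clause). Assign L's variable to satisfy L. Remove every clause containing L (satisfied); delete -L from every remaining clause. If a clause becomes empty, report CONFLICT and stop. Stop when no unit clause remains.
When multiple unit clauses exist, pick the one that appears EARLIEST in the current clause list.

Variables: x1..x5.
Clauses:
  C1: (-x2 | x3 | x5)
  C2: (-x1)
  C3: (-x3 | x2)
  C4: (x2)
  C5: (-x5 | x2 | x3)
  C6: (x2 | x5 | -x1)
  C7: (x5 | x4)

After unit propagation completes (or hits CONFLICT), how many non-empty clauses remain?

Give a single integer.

unit clause [-1] forces x1=F; simplify:
  satisfied 2 clause(s); 5 remain; assigned so far: [1]
unit clause [2] forces x2=T; simplify:
  drop -2 from [-2, 3, 5] -> [3, 5]
  satisfied 3 clause(s); 2 remain; assigned so far: [1, 2]

Answer: 2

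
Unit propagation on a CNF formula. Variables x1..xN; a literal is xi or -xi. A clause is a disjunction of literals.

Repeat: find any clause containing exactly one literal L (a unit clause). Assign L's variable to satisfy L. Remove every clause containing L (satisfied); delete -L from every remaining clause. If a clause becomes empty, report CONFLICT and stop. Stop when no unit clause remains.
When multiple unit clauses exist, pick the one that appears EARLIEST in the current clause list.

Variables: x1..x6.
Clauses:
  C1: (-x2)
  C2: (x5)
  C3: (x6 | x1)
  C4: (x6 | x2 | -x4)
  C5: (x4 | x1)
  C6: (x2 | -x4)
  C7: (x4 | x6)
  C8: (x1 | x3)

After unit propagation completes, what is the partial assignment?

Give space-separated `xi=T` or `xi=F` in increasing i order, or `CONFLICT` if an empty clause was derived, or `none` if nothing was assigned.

Answer: x1=T x2=F x4=F x5=T x6=T

Derivation:
unit clause [-2] forces x2=F; simplify:
  drop 2 from [6, 2, -4] -> [6, -4]
  drop 2 from [2, -4] -> [-4]
  satisfied 1 clause(s); 7 remain; assigned so far: [2]
unit clause [5] forces x5=T; simplify:
  satisfied 1 clause(s); 6 remain; assigned so far: [2, 5]
unit clause [-4] forces x4=F; simplify:
  drop 4 from [4, 1] -> [1]
  drop 4 from [4, 6] -> [6]
  satisfied 2 clause(s); 4 remain; assigned so far: [2, 4, 5]
unit clause [1] forces x1=T; simplify:
  satisfied 3 clause(s); 1 remain; assigned so far: [1, 2, 4, 5]
unit clause [6] forces x6=T; simplify:
  satisfied 1 clause(s); 0 remain; assigned so far: [1, 2, 4, 5, 6]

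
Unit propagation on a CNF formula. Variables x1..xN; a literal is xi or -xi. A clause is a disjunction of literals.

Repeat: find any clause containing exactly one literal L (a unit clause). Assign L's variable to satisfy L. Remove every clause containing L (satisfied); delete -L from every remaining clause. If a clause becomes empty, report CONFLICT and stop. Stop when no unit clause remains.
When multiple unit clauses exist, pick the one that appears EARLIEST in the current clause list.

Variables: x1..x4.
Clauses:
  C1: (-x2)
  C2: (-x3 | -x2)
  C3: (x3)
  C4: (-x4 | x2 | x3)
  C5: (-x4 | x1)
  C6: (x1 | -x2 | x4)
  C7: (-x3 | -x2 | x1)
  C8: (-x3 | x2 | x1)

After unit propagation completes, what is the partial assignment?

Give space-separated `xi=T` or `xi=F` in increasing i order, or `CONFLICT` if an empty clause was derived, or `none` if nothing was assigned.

unit clause [-2] forces x2=F; simplify:
  drop 2 from [-4, 2, 3] -> [-4, 3]
  drop 2 from [-3, 2, 1] -> [-3, 1]
  satisfied 4 clause(s); 4 remain; assigned so far: [2]
unit clause [3] forces x3=T; simplify:
  drop -3 from [-3, 1] -> [1]
  satisfied 2 clause(s); 2 remain; assigned so far: [2, 3]
unit clause [1] forces x1=T; simplify:
  satisfied 2 clause(s); 0 remain; assigned so far: [1, 2, 3]

Answer: x1=T x2=F x3=T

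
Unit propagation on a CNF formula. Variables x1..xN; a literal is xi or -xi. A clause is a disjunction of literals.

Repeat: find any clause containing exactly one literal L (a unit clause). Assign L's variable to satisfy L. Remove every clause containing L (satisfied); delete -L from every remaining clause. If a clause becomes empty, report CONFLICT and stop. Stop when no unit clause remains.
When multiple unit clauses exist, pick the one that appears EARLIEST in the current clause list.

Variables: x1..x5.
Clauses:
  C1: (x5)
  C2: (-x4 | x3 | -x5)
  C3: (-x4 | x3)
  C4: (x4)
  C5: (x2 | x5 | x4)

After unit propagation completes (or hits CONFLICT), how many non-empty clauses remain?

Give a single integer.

Answer: 0

Derivation:
unit clause [5] forces x5=T; simplify:
  drop -5 from [-4, 3, -5] -> [-4, 3]
  satisfied 2 clause(s); 3 remain; assigned so far: [5]
unit clause [4] forces x4=T; simplify:
  drop -4 from [-4, 3] -> [3]
  drop -4 from [-4, 3] -> [3]
  satisfied 1 clause(s); 2 remain; assigned so far: [4, 5]
unit clause [3] forces x3=T; simplify:
  satisfied 2 clause(s); 0 remain; assigned so far: [3, 4, 5]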